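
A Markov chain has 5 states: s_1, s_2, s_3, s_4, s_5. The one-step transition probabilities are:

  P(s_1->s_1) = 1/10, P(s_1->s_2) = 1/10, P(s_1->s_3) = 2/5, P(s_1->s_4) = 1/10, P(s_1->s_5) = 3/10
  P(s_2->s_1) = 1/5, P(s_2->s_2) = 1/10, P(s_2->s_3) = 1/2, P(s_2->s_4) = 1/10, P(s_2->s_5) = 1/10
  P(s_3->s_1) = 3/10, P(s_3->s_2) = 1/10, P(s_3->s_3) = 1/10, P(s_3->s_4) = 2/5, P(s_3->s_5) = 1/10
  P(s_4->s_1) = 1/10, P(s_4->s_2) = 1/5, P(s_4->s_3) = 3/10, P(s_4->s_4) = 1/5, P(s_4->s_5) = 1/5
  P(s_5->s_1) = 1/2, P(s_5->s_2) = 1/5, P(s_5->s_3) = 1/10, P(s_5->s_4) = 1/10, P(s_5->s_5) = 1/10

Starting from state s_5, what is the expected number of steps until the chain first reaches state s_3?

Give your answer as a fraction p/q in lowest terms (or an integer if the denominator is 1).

Let h_i = expected steps to first reach s_3 from state i.
Boundary: h_s_3 = 0.
First-step equations for the other states:
  h_s_1 = 1 + 1/10*h_s_1 + 1/10*h_s_2 + 2/5*h_s_3 + 1/10*h_s_4 + 3/10*h_s_5
  h_s_2 = 1 + 1/5*h_s_1 + 1/10*h_s_2 + 1/2*h_s_3 + 1/10*h_s_4 + 1/10*h_s_5
  h_s_4 = 1 + 1/10*h_s_1 + 1/5*h_s_2 + 3/10*h_s_3 + 1/5*h_s_4 + 1/5*h_s_5
  h_s_5 = 1 + 1/2*h_s_1 + 1/5*h_s_2 + 1/10*h_s_3 + 1/10*h_s_4 + 1/10*h_s_5

Substituting h_s_3 = 0 and rearranging gives the linear system (I - Q) h = 1:
  [9/10, -1/10, -1/10, -3/10] . (h_s_1, h_s_2, h_s_4, h_s_5) = 1
  [-1/5, 9/10, -1/10, -1/10] . (h_s_1, h_s_2, h_s_4, h_s_5) = 1
  [-1/10, -1/5, 4/5, -1/5] . (h_s_1, h_s_2, h_s_4, h_s_5) = 1
  [-1/2, -1/5, -1/10, 9/10] . (h_s_1, h_s_2, h_s_4, h_s_5) = 1

Solving yields:
  h_s_1 = 915/308
  h_s_2 = 195/77
  h_s_4 = 1955/616
  h_s_5 = 2265/616

Starting state is s_5, so the expected hitting time is h_s_5 = 2265/616.

Answer: 2265/616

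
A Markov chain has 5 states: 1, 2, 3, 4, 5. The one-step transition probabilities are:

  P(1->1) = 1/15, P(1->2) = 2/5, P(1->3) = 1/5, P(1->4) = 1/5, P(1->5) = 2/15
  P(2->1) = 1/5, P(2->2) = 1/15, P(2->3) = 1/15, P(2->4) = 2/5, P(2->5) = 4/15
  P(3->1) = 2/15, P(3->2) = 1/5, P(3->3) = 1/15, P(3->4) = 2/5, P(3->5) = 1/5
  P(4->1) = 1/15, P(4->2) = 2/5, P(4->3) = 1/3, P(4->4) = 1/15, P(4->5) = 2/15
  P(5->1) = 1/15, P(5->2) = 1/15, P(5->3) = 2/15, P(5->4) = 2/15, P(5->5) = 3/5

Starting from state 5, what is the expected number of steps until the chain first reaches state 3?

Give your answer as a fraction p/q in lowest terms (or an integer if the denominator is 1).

Answer: 7825/1273

Derivation:
Let h_i = expected steps to first reach 3 from state i.
Boundary: h_3 = 0.
First-step equations for the other states:
  h_1 = 1 + 1/15*h_1 + 2/5*h_2 + 1/5*h_3 + 1/5*h_4 + 2/15*h_5
  h_2 = 1 + 1/5*h_1 + 1/15*h_2 + 1/15*h_3 + 2/5*h_4 + 4/15*h_5
  h_4 = 1 + 1/15*h_1 + 2/5*h_2 + 1/3*h_3 + 1/15*h_4 + 2/15*h_5
  h_5 = 1 + 1/15*h_1 + 1/15*h_2 + 2/15*h_3 + 2/15*h_4 + 3/5*h_5

Substituting h_3 = 0 and rearranging gives the linear system (I - Q) h = 1:
  [14/15, -2/5, -1/5, -2/15] . (h_1, h_2, h_4, h_5) = 1
  [-1/5, 14/15, -2/5, -4/15] . (h_1, h_2, h_4, h_5) = 1
  [-1/15, -2/5, 14/15, -2/15] . (h_1, h_2, h_4, h_5) = 1
  [-1/15, -1/15, -2/15, 2/5] . (h_1, h_2, h_4, h_5) = 1

Solving yields:
  h_1 = 7225/1273
  h_2 = 7880/1273
  h_4 = 6375/1273
  h_5 = 7825/1273

Starting state is 5, so the expected hitting time is h_5 = 7825/1273.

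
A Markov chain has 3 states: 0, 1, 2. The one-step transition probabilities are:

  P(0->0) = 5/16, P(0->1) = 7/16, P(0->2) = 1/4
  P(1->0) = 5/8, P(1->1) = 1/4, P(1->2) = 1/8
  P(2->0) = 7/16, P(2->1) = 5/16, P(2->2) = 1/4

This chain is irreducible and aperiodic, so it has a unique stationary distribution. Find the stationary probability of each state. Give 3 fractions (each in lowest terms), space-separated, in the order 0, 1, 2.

Answer: 67/150 26/75 31/150

Derivation:
The stationary distribution satisfies pi = pi * P, i.e.:
  pi_0 = 5/16*pi_0 + 5/8*pi_1 + 7/16*pi_2
  pi_1 = 7/16*pi_0 + 1/4*pi_1 + 5/16*pi_2
  pi_2 = 1/4*pi_0 + 1/8*pi_1 + 1/4*pi_2
with normalization: pi_0 + pi_1 + pi_2 = 1.

Using the first 2 balance equations plus normalization, the linear system A*pi = b is:
  [-11/16, 5/8, 7/16] . pi = 0
  [7/16, -3/4, 5/16] . pi = 0
  [1, 1, 1] . pi = 1

Solving yields:
  pi_0 = 67/150
  pi_1 = 26/75
  pi_2 = 31/150

Verification (pi * P):
  67/150*5/16 + 26/75*5/8 + 31/150*7/16 = 67/150 = pi_0  (ok)
  67/150*7/16 + 26/75*1/4 + 31/150*5/16 = 26/75 = pi_1  (ok)
  67/150*1/4 + 26/75*1/8 + 31/150*1/4 = 31/150 = pi_2  (ok)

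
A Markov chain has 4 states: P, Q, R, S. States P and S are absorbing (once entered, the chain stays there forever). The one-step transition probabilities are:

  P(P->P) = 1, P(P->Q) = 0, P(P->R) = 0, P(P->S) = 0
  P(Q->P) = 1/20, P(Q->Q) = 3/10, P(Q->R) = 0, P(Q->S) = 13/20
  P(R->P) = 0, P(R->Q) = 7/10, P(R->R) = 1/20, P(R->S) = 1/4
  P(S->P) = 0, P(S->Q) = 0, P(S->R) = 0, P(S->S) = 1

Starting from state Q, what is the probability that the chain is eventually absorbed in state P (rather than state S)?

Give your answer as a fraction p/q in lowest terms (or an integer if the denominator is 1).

Answer: 1/14

Derivation:
Let a_i = P(absorbed in P | start in state i).
Boundary conditions: a_P = 1, a_S = 0.
For each transient state i, a_i = sum_j P(i->j) * a_j:
  a_Q = 1/20*a_P + 3/10*a_Q + 0*a_R + 13/20*a_S
  a_R = 0*a_P + 7/10*a_Q + 1/20*a_R + 1/4*a_S

Substituting a_P = 1 and a_S = 0, rearrange to (I - Q) a = r where r[i] = P(i -> P):
  [7/10, 0] . (a_Q, a_R) = 1/20
  [-7/10, 19/20] . (a_Q, a_R) = 0

Solving yields:
  a_Q = 1/14
  a_R = 1/19

Starting state is Q, so the absorption probability is a_Q = 1/14.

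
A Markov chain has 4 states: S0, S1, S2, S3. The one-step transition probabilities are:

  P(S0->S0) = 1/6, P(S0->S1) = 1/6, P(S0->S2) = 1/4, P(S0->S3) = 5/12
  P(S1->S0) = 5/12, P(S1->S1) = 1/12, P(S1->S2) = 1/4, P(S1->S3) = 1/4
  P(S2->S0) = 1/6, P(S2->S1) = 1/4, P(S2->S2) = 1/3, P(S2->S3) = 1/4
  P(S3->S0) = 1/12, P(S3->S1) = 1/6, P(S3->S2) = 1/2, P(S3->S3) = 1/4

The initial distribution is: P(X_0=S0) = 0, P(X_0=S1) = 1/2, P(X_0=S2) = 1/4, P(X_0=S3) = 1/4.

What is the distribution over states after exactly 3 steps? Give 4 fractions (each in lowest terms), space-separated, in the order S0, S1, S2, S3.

Answer: 1297/6912 1243/6912 1217/3456 323/1152

Derivation:
Propagating the distribution step by step (d_{t+1} = d_t * P):
d_0 = (S0=0, S1=1/2, S2=1/4, S3=1/4)
  d_1[S0] = 0*1/6 + 1/2*5/12 + 1/4*1/6 + 1/4*1/12 = 13/48
  d_1[S1] = 0*1/6 + 1/2*1/12 + 1/4*1/4 + 1/4*1/6 = 7/48
  d_1[S2] = 0*1/4 + 1/2*1/4 + 1/4*1/3 + 1/4*1/2 = 1/3
  d_1[S3] = 0*5/12 + 1/2*1/4 + 1/4*1/4 + 1/4*1/4 = 1/4
d_1 = (S0=13/48, S1=7/48, S2=1/3, S3=1/4)
  d_2[S0] = 13/48*1/6 + 7/48*5/12 + 1/3*1/6 + 1/4*1/12 = 35/192
  d_2[S1] = 13/48*1/6 + 7/48*1/12 + 1/3*1/4 + 1/4*1/6 = 35/192
  d_2[S2] = 13/48*1/4 + 7/48*1/4 + 1/3*1/3 + 1/4*1/2 = 49/144
  d_2[S3] = 13/48*5/12 + 7/48*1/4 + 1/3*1/4 + 1/4*1/4 = 85/288
d_2 = (S0=35/192, S1=35/192, S2=49/144, S3=85/288)
  d_3[S0] = 35/192*1/6 + 35/192*5/12 + 49/144*1/6 + 85/288*1/12 = 1297/6912
  d_3[S1] = 35/192*1/6 + 35/192*1/12 + 49/144*1/4 + 85/288*1/6 = 1243/6912
  d_3[S2] = 35/192*1/4 + 35/192*1/4 + 49/144*1/3 + 85/288*1/2 = 1217/3456
  d_3[S3] = 35/192*5/12 + 35/192*1/4 + 49/144*1/4 + 85/288*1/4 = 323/1152
d_3 = (S0=1297/6912, S1=1243/6912, S2=1217/3456, S3=323/1152)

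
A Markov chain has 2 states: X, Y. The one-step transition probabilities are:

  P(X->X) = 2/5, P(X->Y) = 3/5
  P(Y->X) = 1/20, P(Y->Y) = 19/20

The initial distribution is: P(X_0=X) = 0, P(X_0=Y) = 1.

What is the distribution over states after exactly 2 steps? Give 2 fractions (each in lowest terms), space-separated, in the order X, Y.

Answer: 27/400 373/400

Derivation:
Propagating the distribution step by step (d_{t+1} = d_t * P):
d_0 = (X=0, Y=1)
  d_1[X] = 0*2/5 + 1*1/20 = 1/20
  d_1[Y] = 0*3/5 + 1*19/20 = 19/20
d_1 = (X=1/20, Y=19/20)
  d_2[X] = 1/20*2/5 + 19/20*1/20 = 27/400
  d_2[Y] = 1/20*3/5 + 19/20*19/20 = 373/400
d_2 = (X=27/400, Y=373/400)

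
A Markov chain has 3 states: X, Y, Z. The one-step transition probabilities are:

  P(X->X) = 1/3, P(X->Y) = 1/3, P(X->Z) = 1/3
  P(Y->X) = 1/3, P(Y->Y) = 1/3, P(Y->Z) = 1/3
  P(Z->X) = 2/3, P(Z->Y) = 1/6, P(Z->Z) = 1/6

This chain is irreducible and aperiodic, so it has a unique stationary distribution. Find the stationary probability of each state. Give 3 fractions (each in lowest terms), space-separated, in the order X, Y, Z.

Answer: 3/7 2/7 2/7

Derivation:
The stationary distribution satisfies pi = pi * P, i.e.:
  pi_X = 1/3*pi_X + 1/3*pi_Y + 2/3*pi_Z
  pi_Y = 1/3*pi_X + 1/3*pi_Y + 1/6*pi_Z
  pi_Z = 1/3*pi_X + 1/3*pi_Y + 1/6*pi_Z
with normalization: pi_X + pi_Y + pi_Z = 1.

Using the first 2 balance equations plus normalization, the linear system A*pi = b is:
  [-2/3, 1/3, 2/3] . pi = 0
  [1/3, -2/3, 1/6] . pi = 0
  [1, 1, 1] . pi = 1

Solving yields:
  pi_X = 3/7
  pi_Y = 2/7
  pi_Z = 2/7

Verification (pi * P):
  3/7*1/3 + 2/7*1/3 + 2/7*2/3 = 3/7 = pi_X  (ok)
  3/7*1/3 + 2/7*1/3 + 2/7*1/6 = 2/7 = pi_Y  (ok)
  3/7*1/3 + 2/7*1/3 + 2/7*1/6 = 2/7 = pi_Z  (ok)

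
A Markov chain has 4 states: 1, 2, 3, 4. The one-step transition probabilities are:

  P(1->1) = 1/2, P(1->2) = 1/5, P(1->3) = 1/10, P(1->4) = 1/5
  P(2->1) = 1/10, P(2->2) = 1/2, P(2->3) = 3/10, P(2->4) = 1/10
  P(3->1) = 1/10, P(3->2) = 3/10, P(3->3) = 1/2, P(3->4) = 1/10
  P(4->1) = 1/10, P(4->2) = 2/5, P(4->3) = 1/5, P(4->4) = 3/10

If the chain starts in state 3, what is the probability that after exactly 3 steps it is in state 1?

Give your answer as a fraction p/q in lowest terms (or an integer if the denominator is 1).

Computing P^3 by repeated multiplication:
P^1 =
  1: [1/2, 1/5, 1/10, 1/5]
  2: [1/10, 1/2, 3/10, 1/10]
  3: [1/10, 3/10, 1/2, 1/10]
  4: [1/10, 2/5, 1/5, 3/10]
P^2 =
  1: [3/10, 31/100, 1/5, 19/100]
  2: [7/50, 2/5, 33/100, 13/100]
  3: [7/50, 9/25, 37/100, 13/100]
  4: [7/50, 2/5, 29/100, 17/100]
P^3 =
  1: [11/50, 351/1000, 261/1000, 21/125]
  2: [39/250, 379/1000, 13/40, 7/50]
  3: [39/250, 371/1000, 333/1000, 7/50]
  4: [39/250, 383/1000, 313/1000, 37/250]

(P^3)[3 -> 1] = 39/250

Answer: 39/250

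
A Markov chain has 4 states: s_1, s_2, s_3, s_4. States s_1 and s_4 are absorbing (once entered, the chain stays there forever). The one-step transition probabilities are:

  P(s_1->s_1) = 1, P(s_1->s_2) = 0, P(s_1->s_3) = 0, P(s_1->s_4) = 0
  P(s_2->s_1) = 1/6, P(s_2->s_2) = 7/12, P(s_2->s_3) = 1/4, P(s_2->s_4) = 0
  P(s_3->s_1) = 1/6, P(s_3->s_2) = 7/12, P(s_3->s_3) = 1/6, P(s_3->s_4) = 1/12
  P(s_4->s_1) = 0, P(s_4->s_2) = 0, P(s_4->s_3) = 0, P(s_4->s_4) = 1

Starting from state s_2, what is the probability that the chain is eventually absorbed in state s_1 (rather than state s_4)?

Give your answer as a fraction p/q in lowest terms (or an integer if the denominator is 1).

Answer: 26/29

Derivation:
Let a_i = P(absorbed in s_1 | start in state i).
Boundary conditions: a_s_1 = 1, a_s_4 = 0.
For each transient state i, a_i = sum_j P(i->j) * a_j:
  a_s_2 = 1/6*a_s_1 + 7/12*a_s_2 + 1/4*a_s_3 + 0*a_s_4
  a_s_3 = 1/6*a_s_1 + 7/12*a_s_2 + 1/6*a_s_3 + 1/12*a_s_4

Substituting a_s_1 = 1 and a_s_4 = 0, rearrange to (I - Q) a = r where r[i] = P(i -> s_1):
  [5/12, -1/4] . (a_s_2, a_s_3) = 1/6
  [-7/12, 5/6] . (a_s_2, a_s_3) = 1/6

Solving yields:
  a_s_2 = 26/29
  a_s_3 = 24/29

Starting state is s_2, so the absorption probability is a_s_2 = 26/29.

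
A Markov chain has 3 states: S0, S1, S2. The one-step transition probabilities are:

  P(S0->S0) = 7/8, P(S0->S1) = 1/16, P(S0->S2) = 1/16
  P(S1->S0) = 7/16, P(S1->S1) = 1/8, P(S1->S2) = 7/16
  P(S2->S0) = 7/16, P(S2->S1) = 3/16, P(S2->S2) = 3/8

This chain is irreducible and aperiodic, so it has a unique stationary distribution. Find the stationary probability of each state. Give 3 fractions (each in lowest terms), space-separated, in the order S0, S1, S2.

The stationary distribution satisfies pi = pi * P, i.e.:
  pi_S0 = 7/8*pi_S0 + 7/16*pi_S1 + 7/16*pi_S2
  pi_S1 = 1/16*pi_S0 + 1/8*pi_S1 + 3/16*pi_S2
  pi_S2 = 1/16*pi_S0 + 7/16*pi_S1 + 3/8*pi_S2
with normalization: pi_S0 + pi_S1 + pi_S2 = 1.

Using the first 2 balance equations plus normalization, the linear system A*pi = b is:
  [-1/8, 7/16, 7/16] . pi = 0
  [1/16, -7/8, 3/16] . pi = 0
  [1, 1, 1] . pi = 1

Solving yields:
  pi_S0 = 7/9
  pi_S1 = 13/153
  pi_S2 = 7/51

Verification (pi * P):
  7/9*7/8 + 13/153*7/16 + 7/51*7/16 = 7/9 = pi_S0  (ok)
  7/9*1/16 + 13/153*1/8 + 7/51*3/16 = 13/153 = pi_S1  (ok)
  7/9*1/16 + 13/153*7/16 + 7/51*3/8 = 7/51 = pi_S2  (ok)

Answer: 7/9 13/153 7/51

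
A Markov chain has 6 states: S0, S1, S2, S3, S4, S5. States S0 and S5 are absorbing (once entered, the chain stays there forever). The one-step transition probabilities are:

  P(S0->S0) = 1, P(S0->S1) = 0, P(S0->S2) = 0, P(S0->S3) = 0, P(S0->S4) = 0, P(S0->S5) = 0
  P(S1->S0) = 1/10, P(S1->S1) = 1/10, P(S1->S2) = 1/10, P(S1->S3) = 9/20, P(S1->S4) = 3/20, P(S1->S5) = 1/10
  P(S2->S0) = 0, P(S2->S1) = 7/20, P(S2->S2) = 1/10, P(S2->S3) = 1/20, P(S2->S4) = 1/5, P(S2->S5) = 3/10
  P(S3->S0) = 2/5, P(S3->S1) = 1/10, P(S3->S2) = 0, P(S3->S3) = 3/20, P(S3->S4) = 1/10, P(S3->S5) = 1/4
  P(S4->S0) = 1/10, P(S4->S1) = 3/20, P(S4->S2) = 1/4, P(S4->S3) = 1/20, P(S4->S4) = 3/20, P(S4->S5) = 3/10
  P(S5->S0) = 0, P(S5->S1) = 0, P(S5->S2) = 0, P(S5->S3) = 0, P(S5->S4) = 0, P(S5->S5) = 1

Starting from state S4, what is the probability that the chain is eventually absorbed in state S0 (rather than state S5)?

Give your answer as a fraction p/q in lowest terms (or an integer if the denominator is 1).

Answer: 22658/70739

Derivation:
Let a_i = P(absorbed in S0 | start in state i).
Boundary conditions: a_S0 = 1, a_S5 = 0.
For each transient state i, a_i = sum_j P(i->j) * a_j:
  a_S1 = 1/10*a_S0 + 1/10*a_S1 + 1/10*a_S2 + 9/20*a_S3 + 3/20*a_S4 + 1/10*a_S5
  a_S2 = 0*a_S0 + 7/20*a_S1 + 1/10*a_S2 + 1/20*a_S3 + 1/5*a_S4 + 3/10*a_S5
  a_S3 = 2/5*a_S0 + 1/10*a_S1 + 0*a_S2 + 3/20*a_S3 + 1/10*a_S4 + 1/4*a_S5
  a_S4 = 1/10*a_S0 + 3/20*a_S1 + 1/4*a_S2 + 1/20*a_S3 + 3/20*a_S4 + 3/10*a_S5

Substituting a_S0 = 1 and a_S5 = 0, rearrange to (I - Q) a = r where r[i] = P(i -> S0):
  [9/10, -1/10, -9/20, -3/20] . (a_S1, a_S2, a_S3, a_S4) = 1/10
  [-7/20, 9/10, -1/20, -1/5] . (a_S1, a_S2, a_S3, a_S4) = 0
  [-1/10, 0, 17/20, -1/10] . (a_S1, a_S2, a_S3, a_S4) = 2/5
  [-3/20, -1/4, -1/20, 17/20] . (a_S1, a_S2, a_S3, a_S4) = 1/10

Solving yields:
  a_S1 = 33876/70739
  a_S2 = 20428/70739
  a_S3 = 39940/70739
  a_S4 = 22658/70739

Starting state is S4, so the absorption probability is a_S4 = 22658/70739.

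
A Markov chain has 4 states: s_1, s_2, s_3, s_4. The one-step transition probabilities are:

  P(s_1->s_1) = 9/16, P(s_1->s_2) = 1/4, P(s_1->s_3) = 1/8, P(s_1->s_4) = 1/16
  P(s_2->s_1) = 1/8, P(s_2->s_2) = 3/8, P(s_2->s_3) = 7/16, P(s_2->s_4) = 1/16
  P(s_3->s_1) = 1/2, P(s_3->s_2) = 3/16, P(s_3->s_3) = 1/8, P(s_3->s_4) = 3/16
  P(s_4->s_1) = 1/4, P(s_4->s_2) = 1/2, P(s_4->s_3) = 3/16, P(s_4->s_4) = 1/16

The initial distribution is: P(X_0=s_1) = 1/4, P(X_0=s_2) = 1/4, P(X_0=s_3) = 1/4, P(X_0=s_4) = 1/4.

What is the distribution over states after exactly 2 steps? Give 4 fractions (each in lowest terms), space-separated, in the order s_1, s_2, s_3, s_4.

Propagating the distribution step by step (d_{t+1} = d_t * P):
d_0 = (s_1=1/4, s_2=1/4, s_3=1/4, s_4=1/4)
  d_1[s_1] = 1/4*9/16 + 1/4*1/8 + 1/4*1/2 + 1/4*1/4 = 23/64
  d_1[s_2] = 1/4*1/4 + 1/4*3/8 + 1/4*3/16 + 1/4*1/2 = 21/64
  d_1[s_3] = 1/4*1/8 + 1/4*7/16 + 1/4*1/8 + 1/4*3/16 = 7/32
  d_1[s_4] = 1/4*1/16 + 1/4*1/16 + 1/4*3/16 + 1/4*1/16 = 3/32
d_1 = (s_1=23/64, s_2=21/64, s_3=7/32, s_4=3/32)
  d_2[s_1] = 23/64*9/16 + 21/64*1/8 + 7/32*1/2 + 3/32*1/4 = 385/1024
  d_2[s_2] = 23/64*1/4 + 21/64*3/8 + 7/32*3/16 + 3/32*1/2 = 77/256
  d_2[s_3] = 23/64*1/8 + 21/64*7/16 + 7/32*1/8 + 3/32*3/16 = 239/1024
  d_2[s_4] = 23/64*1/16 + 21/64*1/16 + 7/32*3/16 + 3/32*1/16 = 23/256
d_2 = (s_1=385/1024, s_2=77/256, s_3=239/1024, s_4=23/256)

Answer: 385/1024 77/256 239/1024 23/256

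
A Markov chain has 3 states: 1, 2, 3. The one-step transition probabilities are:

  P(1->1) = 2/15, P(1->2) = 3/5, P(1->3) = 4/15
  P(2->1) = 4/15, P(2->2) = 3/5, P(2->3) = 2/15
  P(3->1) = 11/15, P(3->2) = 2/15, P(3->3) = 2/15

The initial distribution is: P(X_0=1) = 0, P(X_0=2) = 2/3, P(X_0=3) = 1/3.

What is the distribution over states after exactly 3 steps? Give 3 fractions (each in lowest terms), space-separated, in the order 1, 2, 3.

Answer: 1076/3375 5179/10125 1718/10125

Derivation:
Propagating the distribution step by step (d_{t+1} = d_t * P):
d_0 = (1=0, 2=2/3, 3=1/3)
  d_1[1] = 0*2/15 + 2/3*4/15 + 1/3*11/15 = 19/45
  d_1[2] = 0*3/5 + 2/3*3/5 + 1/3*2/15 = 4/9
  d_1[3] = 0*4/15 + 2/3*2/15 + 1/3*2/15 = 2/15
d_1 = (1=19/45, 2=4/9, 3=2/15)
  d_2[1] = 19/45*2/15 + 4/9*4/15 + 2/15*11/15 = 184/675
  d_2[2] = 19/45*3/5 + 4/9*3/5 + 2/15*2/15 = 121/225
  d_2[3] = 19/45*4/15 + 4/9*2/15 + 2/15*2/15 = 128/675
d_2 = (1=184/675, 2=121/225, 3=128/675)
  d_3[1] = 184/675*2/15 + 121/225*4/15 + 128/675*11/15 = 1076/3375
  d_3[2] = 184/675*3/5 + 121/225*3/5 + 128/675*2/15 = 5179/10125
  d_3[3] = 184/675*4/15 + 121/225*2/15 + 128/675*2/15 = 1718/10125
d_3 = (1=1076/3375, 2=5179/10125, 3=1718/10125)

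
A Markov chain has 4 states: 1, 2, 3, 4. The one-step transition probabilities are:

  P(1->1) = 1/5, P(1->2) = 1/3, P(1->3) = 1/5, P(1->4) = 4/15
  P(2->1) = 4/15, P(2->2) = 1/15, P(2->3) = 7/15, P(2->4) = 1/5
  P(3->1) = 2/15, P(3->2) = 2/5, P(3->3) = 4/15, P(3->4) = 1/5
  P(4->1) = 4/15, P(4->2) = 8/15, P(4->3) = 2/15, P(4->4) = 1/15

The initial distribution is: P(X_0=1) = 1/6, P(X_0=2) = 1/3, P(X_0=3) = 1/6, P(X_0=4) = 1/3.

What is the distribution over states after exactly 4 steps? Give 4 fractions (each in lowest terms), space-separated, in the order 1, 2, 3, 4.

Propagating the distribution step by step (d_{t+1} = d_t * P):
d_0 = (1=1/6, 2=1/3, 3=1/6, 4=1/3)
  d_1[1] = 1/6*1/5 + 1/3*4/15 + 1/6*2/15 + 1/3*4/15 = 7/30
  d_1[2] = 1/6*1/3 + 1/3*1/15 + 1/6*2/5 + 1/3*8/15 = 29/90
  d_1[3] = 1/6*1/5 + 1/3*7/15 + 1/6*4/15 + 1/3*2/15 = 5/18
  d_1[4] = 1/6*4/15 + 1/3*1/5 + 1/6*1/5 + 1/3*1/15 = 1/6
d_1 = (1=7/30, 2=29/90, 3=5/18, 4=1/6)
  d_2[1] = 7/30*1/5 + 29/90*4/15 + 5/18*2/15 + 1/6*4/15 = 289/1350
  d_2[2] = 7/30*1/3 + 29/90*1/15 + 5/18*2/5 + 1/6*8/15 = 202/675
  d_2[3] = 7/30*1/5 + 29/90*7/15 + 5/18*4/15 + 1/6*2/15 = 22/75
  d_2[4] = 7/30*4/15 + 29/90*1/5 + 5/18*1/5 + 1/6*1/15 = 29/150
d_2 = (1=289/1350, 2=202/675, 3=22/75, 4=29/150)
  d_3[1] = 289/1350*1/5 + 202/675*4/15 + 22/75*2/15 + 29/150*4/15 = 4319/20250
  d_3[2] = 289/1350*1/3 + 202/675*1/15 + 22/75*2/5 + 29/150*8/15 = 6313/20250
  d_3[3] = 289/1350*1/5 + 202/675*7/15 + 22/75*4/15 + 29/150*2/15 = 5801/20250
  d_3[4] = 289/1350*4/15 + 202/675*1/5 + 22/75*1/5 + 29/150*1/15 = 3817/20250
d_3 = (1=4319/20250, 2=6313/20250, 3=5801/20250, 4=3817/20250)
  d_4[1] = 4319/20250*1/5 + 6313/20250*4/15 + 5801/20250*2/15 + 3817/20250*4/15 = 7231/33750
  d_4[2] = 4319/20250*1/3 + 6313/20250*1/15 + 5801/20250*2/5 + 3817/20250*8/15 = 373/1215
  d_4[3] = 4319/20250*1/5 + 6313/20250*7/15 + 5801/20250*4/15 + 3817/20250*2/15 = 43993/151875
  d_4[4] = 4319/20250*4/15 + 6313/20250*1/5 + 5801/20250*1/5 + 3817/20250*1/15 = 3829/20250
d_4 = (1=7231/33750, 2=373/1215, 3=43993/151875, 4=3829/20250)

Answer: 7231/33750 373/1215 43993/151875 3829/20250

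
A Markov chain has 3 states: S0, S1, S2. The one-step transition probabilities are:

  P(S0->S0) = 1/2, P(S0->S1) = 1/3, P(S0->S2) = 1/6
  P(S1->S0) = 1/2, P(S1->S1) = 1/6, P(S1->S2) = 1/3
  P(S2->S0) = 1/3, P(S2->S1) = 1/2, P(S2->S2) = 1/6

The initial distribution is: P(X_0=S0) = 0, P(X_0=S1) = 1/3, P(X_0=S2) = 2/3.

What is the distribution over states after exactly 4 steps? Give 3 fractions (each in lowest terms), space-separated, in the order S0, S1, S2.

Answer: 601/1296 1229/3888 107/486

Derivation:
Propagating the distribution step by step (d_{t+1} = d_t * P):
d_0 = (S0=0, S1=1/3, S2=2/3)
  d_1[S0] = 0*1/2 + 1/3*1/2 + 2/3*1/3 = 7/18
  d_1[S1] = 0*1/3 + 1/3*1/6 + 2/3*1/2 = 7/18
  d_1[S2] = 0*1/6 + 1/3*1/3 + 2/3*1/6 = 2/9
d_1 = (S0=7/18, S1=7/18, S2=2/9)
  d_2[S0] = 7/18*1/2 + 7/18*1/2 + 2/9*1/3 = 25/54
  d_2[S1] = 7/18*1/3 + 7/18*1/6 + 2/9*1/2 = 11/36
  d_2[S2] = 7/18*1/6 + 7/18*1/3 + 2/9*1/6 = 25/108
d_2 = (S0=25/54, S1=11/36, S2=25/108)
  d_3[S0] = 25/54*1/2 + 11/36*1/2 + 25/108*1/3 = 299/648
  d_3[S1] = 25/54*1/3 + 11/36*1/6 + 25/108*1/2 = 26/81
  d_3[S2] = 25/54*1/6 + 11/36*1/3 + 25/108*1/6 = 47/216
d_3 = (S0=299/648, S1=26/81, S2=47/216)
  d_4[S0] = 299/648*1/2 + 26/81*1/2 + 47/216*1/3 = 601/1296
  d_4[S1] = 299/648*1/3 + 26/81*1/6 + 47/216*1/2 = 1229/3888
  d_4[S2] = 299/648*1/6 + 26/81*1/3 + 47/216*1/6 = 107/486
d_4 = (S0=601/1296, S1=1229/3888, S2=107/486)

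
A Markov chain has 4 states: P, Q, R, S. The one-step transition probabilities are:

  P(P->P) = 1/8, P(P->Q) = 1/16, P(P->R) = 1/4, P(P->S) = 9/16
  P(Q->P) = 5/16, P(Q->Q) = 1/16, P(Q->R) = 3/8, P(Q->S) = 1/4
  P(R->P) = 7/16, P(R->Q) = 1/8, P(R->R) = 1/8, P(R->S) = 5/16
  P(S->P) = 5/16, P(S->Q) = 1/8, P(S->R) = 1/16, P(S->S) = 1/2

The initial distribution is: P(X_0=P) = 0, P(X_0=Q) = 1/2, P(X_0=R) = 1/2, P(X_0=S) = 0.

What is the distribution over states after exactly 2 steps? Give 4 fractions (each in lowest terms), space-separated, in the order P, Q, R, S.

Answer: 35/128 49/512 91/512 29/64

Derivation:
Propagating the distribution step by step (d_{t+1} = d_t * P):
d_0 = (P=0, Q=1/2, R=1/2, S=0)
  d_1[P] = 0*1/8 + 1/2*5/16 + 1/2*7/16 + 0*5/16 = 3/8
  d_1[Q] = 0*1/16 + 1/2*1/16 + 1/2*1/8 + 0*1/8 = 3/32
  d_1[R] = 0*1/4 + 1/2*3/8 + 1/2*1/8 + 0*1/16 = 1/4
  d_1[S] = 0*9/16 + 1/2*1/4 + 1/2*5/16 + 0*1/2 = 9/32
d_1 = (P=3/8, Q=3/32, R=1/4, S=9/32)
  d_2[P] = 3/8*1/8 + 3/32*5/16 + 1/4*7/16 + 9/32*5/16 = 35/128
  d_2[Q] = 3/8*1/16 + 3/32*1/16 + 1/4*1/8 + 9/32*1/8 = 49/512
  d_2[R] = 3/8*1/4 + 3/32*3/8 + 1/4*1/8 + 9/32*1/16 = 91/512
  d_2[S] = 3/8*9/16 + 3/32*1/4 + 1/4*5/16 + 9/32*1/2 = 29/64
d_2 = (P=35/128, Q=49/512, R=91/512, S=29/64)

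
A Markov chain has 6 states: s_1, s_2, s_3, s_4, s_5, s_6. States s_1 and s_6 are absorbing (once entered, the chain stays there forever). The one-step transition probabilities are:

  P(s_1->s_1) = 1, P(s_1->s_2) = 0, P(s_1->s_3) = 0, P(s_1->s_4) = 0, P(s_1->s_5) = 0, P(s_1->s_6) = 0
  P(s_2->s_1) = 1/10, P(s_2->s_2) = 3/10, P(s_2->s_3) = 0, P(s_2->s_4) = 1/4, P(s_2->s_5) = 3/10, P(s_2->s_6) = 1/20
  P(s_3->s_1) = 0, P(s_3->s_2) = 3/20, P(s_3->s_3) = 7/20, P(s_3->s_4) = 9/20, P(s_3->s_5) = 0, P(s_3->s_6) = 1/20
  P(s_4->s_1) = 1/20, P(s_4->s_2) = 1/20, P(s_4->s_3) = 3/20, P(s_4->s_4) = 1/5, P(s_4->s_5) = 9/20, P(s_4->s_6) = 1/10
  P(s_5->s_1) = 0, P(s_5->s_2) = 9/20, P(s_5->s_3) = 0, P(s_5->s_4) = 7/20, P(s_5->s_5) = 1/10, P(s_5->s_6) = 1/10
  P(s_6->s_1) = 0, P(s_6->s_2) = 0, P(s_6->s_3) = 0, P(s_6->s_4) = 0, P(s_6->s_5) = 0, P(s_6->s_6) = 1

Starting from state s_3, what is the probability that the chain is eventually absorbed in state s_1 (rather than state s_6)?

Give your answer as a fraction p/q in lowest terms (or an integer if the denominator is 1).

Let a_i = P(absorbed in s_1 | start in state i).
Boundary conditions: a_s_1 = 1, a_s_6 = 0.
For each transient state i, a_i = sum_j P(i->j) * a_j:
  a_s_2 = 1/10*a_s_1 + 3/10*a_s_2 + 0*a_s_3 + 1/4*a_s_4 + 3/10*a_s_5 + 1/20*a_s_6
  a_s_3 = 0*a_s_1 + 3/20*a_s_2 + 7/20*a_s_3 + 9/20*a_s_4 + 0*a_s_5 + 1/20*a_s_6
  a_s_4 = 1/20*a_s_1 + 1/20*a_s_2 + 3/20*a_s_3 + 1/5*a_s_4 + 9/20*a_s_5 + 1/10*a_s_6
  a_s_5 = 0*a_s_1 + 9/20*a_s_2 + 0*a_s_3 + 7/20*a_s_4 + 1/10*a_s_5 + 1/10*a_s_6

Substituting a_s_1 = 1 and a_s_6 = 0, rearrange to (I - Q) a = r where r[i] = P(i -> s_1):
  [7/10, 0, -1/4, -3/10] . (a_s_2, a_s_3, a_s_4, a_s_5) = 1/10
  [-3/20, 13/20, -9/20, 0] . (a_s_2, a_s_3, a_s_4, a_s_5) = 0
  [-1/20, -3/20, 4/5, -9/20] . (a_s_2, a_s_3, a_s_4, a_s_5) = 1/20
  [-9/20, 0, -7/20, 9/10] . (a_s_2, a_s_3, a_s_4, a_s_5) = 0

Solving yields:
  a_s_2 = 2198/5401
  a_s_3 = 1770/5401
  a_s_4 = 1824/5401
  a_s_5 = 5425/16203

Starting state is s_3, so the absorption probability is a_s_3 = 1770/5401.

Answer: 1770/5401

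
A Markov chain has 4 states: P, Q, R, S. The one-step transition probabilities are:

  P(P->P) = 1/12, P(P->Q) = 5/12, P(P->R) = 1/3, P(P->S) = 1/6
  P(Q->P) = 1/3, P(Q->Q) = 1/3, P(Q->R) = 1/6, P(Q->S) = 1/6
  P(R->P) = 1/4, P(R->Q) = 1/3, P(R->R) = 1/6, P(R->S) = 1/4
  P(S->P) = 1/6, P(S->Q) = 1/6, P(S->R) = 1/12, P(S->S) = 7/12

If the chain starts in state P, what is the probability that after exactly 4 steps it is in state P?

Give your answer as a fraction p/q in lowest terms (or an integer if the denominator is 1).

Answer: 4489/20736

Derivation:
Computing P^4 by repeated multiplication:
P^1 =
  P: [1/12, 5/12, 1/3, 1/6]
  Q: [1/3, 1/3, 1/6, 1/6]
  R: [1/4, 1/3, 1/6, 1/4]
  S: [1/6, 1/6, 1/12, 7/12]
P^2 =
  P: [37/144, 5/16, 1/6, 19/72]
  Q: [5/24, 1/3, 5/24, 1/4]
  R: [31/144, 5/16, 3/16, 41/144]
  S: [3/16, 1/4, 7/48, 5/12]
P^3 =
  P: [365/1728, 179/576, 3/16, 251/864]
  Q: [2/9, 89/288, 13/72, 83/288]
  R: [187/864, 175/576, 103/576, 65/216]
  S: [59/288, 161/576, 47/288, 203/576]
P^4 =
  P: [4489/20736, 697/2304, 307/1728, 3145/10368]
  Q: [371/1728, 175/576, 23/128, 1043/3456]
  R: [4441/20736, 347/1152, 307/1728, 6365/20736]
  S: [725/3456, 7/24, 395/2304, 2261/6912]

(P^4)[P -> P] = 4489/20736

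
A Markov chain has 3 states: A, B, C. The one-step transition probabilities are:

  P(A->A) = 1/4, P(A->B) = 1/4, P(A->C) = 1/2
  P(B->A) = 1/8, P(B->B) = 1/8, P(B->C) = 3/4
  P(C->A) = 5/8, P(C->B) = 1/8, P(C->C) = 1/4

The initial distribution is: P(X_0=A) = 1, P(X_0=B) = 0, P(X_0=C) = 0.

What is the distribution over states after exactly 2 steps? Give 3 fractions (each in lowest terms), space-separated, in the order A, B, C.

Propagating the distribution step by step (d_{t+1} = d_t * P):
d_0 = (A=1, B=0, C=0)
  d_1[A] = 1*1/4 + 0*1/8 + 0*5/8 = 1/4
  d_1[B] = 1*1/4 + 0*1/8 + 0*1/8 = 1/4
  d_1[C] = 1*1/2 + 0*3/4 + 0*1/4 = 1/2
d_1 = (A=1/4, B=1/4, C=1/2)
  d_2[A] = 1/4*1/4 + 1/4*1/8 + 1/2*5/8 = 13/32
  d_2[B] = 1/4*1/4 + 1/4*1/8 + 1/2*1/8 = 5/32
  d_2[C] = 1/4*1/2 + 1/4*3/4 + 1/2*1/4 = 7/16
d_2 = (A=13/32, B=5/32, C=7/16)

Answer: 13/32 5/32 7/16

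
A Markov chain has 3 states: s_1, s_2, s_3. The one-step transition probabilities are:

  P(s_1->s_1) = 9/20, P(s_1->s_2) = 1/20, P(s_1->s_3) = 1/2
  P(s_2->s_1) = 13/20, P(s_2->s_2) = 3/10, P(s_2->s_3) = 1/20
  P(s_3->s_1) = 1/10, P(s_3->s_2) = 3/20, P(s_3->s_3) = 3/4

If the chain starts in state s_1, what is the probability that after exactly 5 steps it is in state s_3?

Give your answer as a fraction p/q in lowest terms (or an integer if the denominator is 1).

Computing P^5 by repeated multiplication:
P^1 =
  s_1: [9/20, 1/20, 1/2]
  s_2: [13/20, 3/10, 1/20]
  s_3: [1/10, 3/20, 3/4]
P^2 =
  s_1: [57/200, 9/80, 241/400]
  s_2: [197/400, 13/100, 151/400]
  s_3: [87/400, 13/80, 31/50]
P^3 =
  s_1: [2093/8000, 1107/8000, 3/5]
  s_2: [2751/8000, 481/4000, 4287/8000]
  s_3: [531/2000, 1221/8000, 931/1600]
P^4 =
  s_1: [10707/40000, 4627/32000, 94037/160000]
  s_2: [45839/160000, 2673/20000, 92777/160000]
  s_3: [44299/160000, 4683/32000, 46143/80000]
P^5 =
  s_1: [874281/3200000, 463749/3200000, 186197/320000]
  s_2: [876097/3200000, 226237/1600000, 1871429/3200000]
  s_3: [443829/1600000, 461647/3200000, 370139/640000]

(P^5)[s_1 -> s_3] = 186197/320000

Answer: 186197/320000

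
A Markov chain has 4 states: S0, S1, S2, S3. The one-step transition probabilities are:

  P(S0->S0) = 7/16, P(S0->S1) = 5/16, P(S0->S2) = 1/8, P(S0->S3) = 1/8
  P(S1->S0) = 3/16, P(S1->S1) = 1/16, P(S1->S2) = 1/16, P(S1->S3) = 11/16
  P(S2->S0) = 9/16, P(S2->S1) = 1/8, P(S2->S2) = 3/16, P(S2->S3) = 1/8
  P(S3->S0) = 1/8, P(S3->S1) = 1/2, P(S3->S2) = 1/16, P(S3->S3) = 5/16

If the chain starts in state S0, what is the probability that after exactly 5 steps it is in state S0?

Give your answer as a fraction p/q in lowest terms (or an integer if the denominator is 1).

Answer: 282623/1048576

Derivation:
Computing P^5 by repeated multiplication:
P^1 =
  S0: [7/16, 5/16, 1/8, 1/8]
  S1: [3/16, 1/16, 1/16, 11/16]
  S2: [9/16, 1/8, 3/16, 1/8]
  S3: [1/8, 1/2, 1/16, 5/16]
P^2 =
  S0: [43/128, 15/64, 27/256, 83/256]
  S1: [55/256, 53/128, 21/256, 37/128]
  S2: [25/64, 69/256, 31/256, 7/32]
  S3: [57/256, 15/64, 5/64, 119/256]
P^3 =
  S0: [1191/4096, 151/512, 99/1024, 1301/4096]
  S1: [65/256, 1015/4096, 353/4096, 211/512]
  S2: [649/2048, 1079/4096, 209/2048, 1301/4096]
  S3: [997/4096, 1337/4096, 353/4096, 1409/4096]
P^4 =
  S0: [18127/65536, 18363/65536, 6079/65536, 22967/65536]
  S1: [8439/32768, 20425/65536, 2921/32768, 22391/65536]
  S2: [18687/65536, 18813/65536, 3115/32768, 10903/32768]
  S3: [16985/65536, 4575/16384, 5799/65536, 6113/16384]
P^5 =
  S0: [282623/1048576, 76223/262144, 95821/1048576, 45655/131072]
  S1: [276781/1048576, 295627/1048576, 47049/524288, 191035/524288]
  S2: [143465/524288, 74789/262144, 96683/1048576, 365807/1048576]
  S3: [137445/524288, 310439/1048576, 94119/1048576, 46141/131072]

(P^5)[S0 -> S0] = 282623/1048576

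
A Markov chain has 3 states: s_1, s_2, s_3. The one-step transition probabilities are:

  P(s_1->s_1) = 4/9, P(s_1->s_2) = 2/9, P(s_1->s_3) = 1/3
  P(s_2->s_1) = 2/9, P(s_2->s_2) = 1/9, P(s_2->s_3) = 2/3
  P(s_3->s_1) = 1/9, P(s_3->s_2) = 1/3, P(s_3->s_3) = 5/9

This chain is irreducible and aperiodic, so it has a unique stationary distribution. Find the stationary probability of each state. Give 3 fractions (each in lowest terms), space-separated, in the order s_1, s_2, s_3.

Answer: 14/67 17/67 36/67

Derivation:
The stationary distribution satisfies pi = pi * P, i.e.:
  pi_s_1 = 4/9*pi_s_1 + 2/9*pi_s_2 + 1/9*pi_s_3
  pi_s_2 = 2/9*pi_s_1 + 1/9*pi_s_2 + 1/3*pi_s_3
  pi_s_3 = 1/3*pi_s_1 + 2/3*pi_s_2 + 5/9*pi_s_3
with normalization: pi_s_1 + pi_s_2 + pi_s_3 = 1.

Using the first 2 balance equations plus normalization, the linear system A*pi = b is:
  [-5/9, 2/9, 1/9] . pi = 0
  [2/9, -8/9, 1/3] . pi = 0
  [1, 1, 1] . pi = 1

Solving yields:
  pi_s_1 = 14/67
  pi_s_2 = 17/67
  pi_s_3 = 36/67

Verification (pi * P):
  14/67*4/9 + 17/67*2/9 + 36/67*1/9 = 14/67 = pi_s_1  (ok)
  14/67*2/9 + 17/67*1/9 + 36/67*1/3 = 17/67 = pi_s_2  (ok)
  14/67*1/3 + 17/67*2/3 + 36/67*5/9 = 36/67 = pi_s_3  (ok)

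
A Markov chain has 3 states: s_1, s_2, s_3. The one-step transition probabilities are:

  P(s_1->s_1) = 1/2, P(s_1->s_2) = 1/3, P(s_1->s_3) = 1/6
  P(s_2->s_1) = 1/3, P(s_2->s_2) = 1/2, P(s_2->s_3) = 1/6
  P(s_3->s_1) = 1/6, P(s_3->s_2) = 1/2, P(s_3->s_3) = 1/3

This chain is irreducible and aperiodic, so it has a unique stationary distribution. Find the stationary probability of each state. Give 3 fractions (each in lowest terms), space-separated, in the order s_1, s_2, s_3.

Answer: 9/25 11/25 1/5

Derivation:
The stationary distribution satisfies pi = pi * P, i.e.:
  pi_s_1 = 1/2*pi_s_1 + 1/3*pi_s_2 + 1/6*pi_s_3
  pi_s_2 = 1/3*pi_s_1 + 1/2*pi_s_2 + 1/2*pi_s_3
  pi_s_3 = 1/6*pi_s_1 + 1/6*pi_s_2 + 1/3*pi_s_3
with normalization: pi_s_1 + pi_s_2 + pi_s_3 = 1.

Using the first 2 balance equations plus normalization, the linear system A*pi = b is:
  [-1/2, 1/3, 1/6] . pi = 0
  [1/3, -1/2, 1/2] . pi = 0
  [1, 1, 1] . pi = 1

Solving yields:
  pi_s_1 = 9/25
  pi_s_2 = 11/25
  pi_s_3 = 1/5

Verification (pi * P):
  9/25*1/2 + 11/25*1/3 + 1/5*1/6 = 9/25 = pi_s_1  (ok)
  9/25*1/3 + 11/25*1/2 + 1/5*1/2 = 11/25 = pi_s_2  (ok)
  9/25*1/6 + 11/25*1/6 + 1/5*1/3 = 1/5 = pi_s_3  (ok)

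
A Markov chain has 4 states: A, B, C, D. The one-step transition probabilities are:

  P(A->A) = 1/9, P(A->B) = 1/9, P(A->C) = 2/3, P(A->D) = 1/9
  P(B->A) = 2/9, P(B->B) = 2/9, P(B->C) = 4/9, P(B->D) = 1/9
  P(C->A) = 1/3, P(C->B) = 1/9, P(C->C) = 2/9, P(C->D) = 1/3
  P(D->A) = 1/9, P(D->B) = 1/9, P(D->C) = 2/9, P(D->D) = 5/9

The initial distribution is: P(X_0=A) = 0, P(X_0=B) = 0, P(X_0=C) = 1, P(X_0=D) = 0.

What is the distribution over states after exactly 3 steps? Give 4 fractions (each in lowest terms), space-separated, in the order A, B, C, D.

Answer: 155/729 91/729 238/729 245/729

Derivation:
Propagating the distribution step by step (d_{t+1} = d_t * P):
d_0 = (A=0, B=0, C=1, D=0)
  d_1[A] = 0*1/9 + 0*2/9 + 1*1/3 + 0*1/9 = 1/3
  d_1[B] = 0*1/9 + 0*2/9 + 1*1/9 + 0*1/9 = 1/9
  d_1[C] = 0*2/3 + 0*4/9 + 1*2/9 + 0*2/9 = 2/9
  d_1[D] = 0*1/9 + 0*1/9 + 1*1/3 + 0*5/9 = 1/3
d_1 = (A=1/3, B=1/9, C=2/9, D=1/3)
  d_2[A] = 1/3*1/9 + 1/9*2/9 + 2/9*1/3 + 1/3*1/9 = 14/81
  d_2[B] = 1/3*1/9 + 1/9*2/9 + 2/9*1/9 + 1/3*1/9 = 10/81
  d_2[C] = 1/3*2/3 + 1/9*4/9 + 2/9*2/9 + 1/3*2/9 = 32/81
  d_2[D] = 1/3*1/9 + 1/9*1/9 + 2/9*1/3 + 1/3*5/9 = 25/81
d_2 = (A=14/81, B=10/81, C=32/81, D=25/81)
  d_3[A] = 14/81*1/9 + 10/81*2/9 + 32/81*1/3 + 25/81*1/9 = 155/729
  d_3[B] = 14/81*1/9 + 10/81*2/9 + 32/81*1/9 + 25/81*1/9 = 91/729
  d_3[C] = 14/81*2/3 + 10/81*4/9 + 32/81*2/9 + 25/81*2/9 = 238/729
  d_3[D] = 14/81*1/9 + 10/81*1/9 + 32/81*1/3 + 25/81*5/9 = 245/729
d_3 = (A=155/729, B=91/729, C=238/729, D=245/729)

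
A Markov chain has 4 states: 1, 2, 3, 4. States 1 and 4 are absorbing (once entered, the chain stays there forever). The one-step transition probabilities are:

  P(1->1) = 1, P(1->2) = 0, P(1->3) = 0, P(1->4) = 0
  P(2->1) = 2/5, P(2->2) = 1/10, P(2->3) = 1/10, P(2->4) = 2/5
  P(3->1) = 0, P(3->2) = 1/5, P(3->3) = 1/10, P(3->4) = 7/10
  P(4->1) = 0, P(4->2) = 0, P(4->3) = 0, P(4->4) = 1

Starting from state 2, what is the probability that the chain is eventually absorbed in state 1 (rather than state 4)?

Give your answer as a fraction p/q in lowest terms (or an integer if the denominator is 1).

Let a_i = P(absorbed in 1 | start in state i).
Boundary conditions: a_1 = 1, a_4 = 0.
For each transient state i, a_i = sum_j P(i->j) * a_j:
  a_2 = 2/5*a_1 + 1/10*a_2 + 1/10*a_3 + 2/5*a_4
  a_3 = 0*a_1 + 1/5*a_2 + 1/10*a_3 + 7/10*a_4

Substituting a_1 = 1 and a_4 = 0, rearrange to (I - Q) a = r where r[i] = P(i -> 1):
  [9/10, -1/10] . (a_2, a_3) = 2/5
  [-1/5, 9/10] . (a_2, a_3) = 0

Solving yields:
  a_2 = 36/79
  a_3 = 8/79

Starting state is 2, so the absorption probability is a_2 = 36/79.

Answer: 36/79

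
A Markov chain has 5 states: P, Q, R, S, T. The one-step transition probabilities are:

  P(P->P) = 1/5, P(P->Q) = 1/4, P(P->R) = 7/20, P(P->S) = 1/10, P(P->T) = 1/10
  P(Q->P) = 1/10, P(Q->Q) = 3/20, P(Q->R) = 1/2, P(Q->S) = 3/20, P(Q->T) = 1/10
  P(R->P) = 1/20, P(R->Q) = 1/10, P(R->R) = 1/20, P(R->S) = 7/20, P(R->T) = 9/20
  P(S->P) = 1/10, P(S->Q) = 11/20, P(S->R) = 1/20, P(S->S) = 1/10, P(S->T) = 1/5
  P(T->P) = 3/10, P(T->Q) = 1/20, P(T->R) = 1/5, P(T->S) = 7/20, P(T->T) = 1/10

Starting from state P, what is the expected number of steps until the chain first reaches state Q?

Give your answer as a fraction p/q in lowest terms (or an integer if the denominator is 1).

Let h_i = expected steps to first reach Q from state i.
Boundary: h_Q = 0.
First-step equations for the other states:
  h_P = 1 + 1/5*h_P + 1/4*h_Q + 7/20*h_R + 1/10*h_S + 1/10*h_T
  h_R = 1 + 1/20*h_P + 1/10*h_Q + 1/20*h_R + 7/20*h_S + 9/20*h_T
  h_S = 1 + 1/10*h_P + 11/20*h_Q + 1/20*h_R + 1/10*h_S + 1/5*h_T
  h_T = 1 + 3/10*h_P + 1/20*h_Q + 1/5*h_R + 7/20*h_S + 1/10*h_T

Substituting h_Q = 0 and rearranging gives the linear system (I - Q) h = 1:
  [4/5, -7/20, -1/10, -1/10] . (h_P, h_R, h_S, h_T) = 1
  [-1/20, 19/20, -7/20, -9/20] . (h_P, h_R, h_S, h_T) = 1
  [-1/10, -1/20, 9/10, -1/5] . (h_P, h_R, h_S, h_T) = 1
  [-3/10, -1/5, -7/20, 9/10] . (h_P, h_R, h_S, h_T) = 1

Solving yields:
  h_P = 28500/6871
  h_R = 30900/6871
  h_S = 19540/6871
  h_T = 31600/6871

Starting state is P, so the expected hitting time is h_P = 28500/6871.

Answer: 28500/6871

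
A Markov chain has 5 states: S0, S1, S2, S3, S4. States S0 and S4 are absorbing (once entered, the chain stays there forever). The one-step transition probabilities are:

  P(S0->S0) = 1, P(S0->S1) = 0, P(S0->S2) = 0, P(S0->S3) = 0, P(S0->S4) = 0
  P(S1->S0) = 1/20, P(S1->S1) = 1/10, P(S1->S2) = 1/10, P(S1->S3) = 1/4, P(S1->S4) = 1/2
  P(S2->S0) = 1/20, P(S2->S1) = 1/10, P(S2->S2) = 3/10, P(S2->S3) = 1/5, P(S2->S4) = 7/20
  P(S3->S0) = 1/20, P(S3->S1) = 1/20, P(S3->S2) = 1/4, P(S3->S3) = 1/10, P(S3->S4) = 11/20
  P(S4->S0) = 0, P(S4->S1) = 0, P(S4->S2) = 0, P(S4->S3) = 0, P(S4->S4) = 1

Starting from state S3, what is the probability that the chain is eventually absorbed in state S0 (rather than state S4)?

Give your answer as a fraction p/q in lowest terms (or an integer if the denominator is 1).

Answer: 13/142

Derivation:
Let a_i = P(absorbed in S0 | start in state i).
Boundary conditions: a_S0 = 1, a_S4 = 0.
For each transient state i, a_i = sum_j P(i->j) * a_j:
  a_S1 = 1/20*a_S0 + 1/10*a_S1 + 1/10*a_S2 + 1/4*a_S3 + 1/2*a_S4
  a_S2 = 1/20*a_S0 + 1/10*a_S1 + 3/10*a_S2 + 1/5*a_S3 + 7/20*a_S4
  a_S3 = 1/20*a_S0 + 1/20*a_S1 + 1/4*a_S2 + 1/10*a_S3 + 11/20*a_S4

Substituting a_S0 = 1 and a_S4 = 0, rearrange to (I - Q) a = r where r[i] = P(i -> S0):
  [9/10, -1/10, -1/4] . (a_S1, a_S2, a_S3) = 1/20
  [-1/10, 7/10, -1/5] . (a_S1, a_S2, a_S3) = 1/20
  [-1/20, -1/4, 9/10] . (a_S1, a_S2, a_S3) = 1/20

Solving yields:
  a_S1 = 53/568
  a_S2 = 63/568
  a_S3 = 13/142

Starting state is S3, so the absorption probability is a_S3 = 13/142.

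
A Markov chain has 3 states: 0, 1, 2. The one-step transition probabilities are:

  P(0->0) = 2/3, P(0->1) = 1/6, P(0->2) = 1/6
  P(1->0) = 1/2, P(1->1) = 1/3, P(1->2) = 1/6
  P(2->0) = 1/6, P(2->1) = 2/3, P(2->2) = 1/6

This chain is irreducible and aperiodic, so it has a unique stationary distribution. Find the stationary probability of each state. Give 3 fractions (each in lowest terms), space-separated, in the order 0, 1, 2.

Answer: 8/15 3/10 1/6

Derivation:
The stationary distribution satisfies pi = pi * P, i.e.:
  pi_0 = 2/3*pi_0 + 1/2*pi_1 + 1/6*pi_2
  pi_1 = 1/6*pi_0 + 1/3*pi_1 + 2/3*pi_2
  pi_2 = 1/6*pi_0 + 1/6*pi_1 + 1/6*pi_2
with normalization: pi_0 + pi_1 + pi_2 = 1.

Using the first 2 balance equations plus normalization, the linear system A*pi = b is:
  [-1/3, 1/2, 1/6] . pi = 0
  [1/6, -2/3, 2/3] . pi = 0
  [1, 1, 1] . pi = 1

Solving yields:
  pi_0 = 8/15
  pi_1 = 3/10
  pi_2 = 1/6

Verification (pi * P):
  8/15*2/3 + 3/10*1/2 + 1/6*1/6 = 8/15 = pi_0  (ok)
  8/15*1/6 + 3/10*1/3 + 1/6*2/3 = 3/10 = pi_1  (ok)
  8/15*1/6 + 3/10*1/6 + 1/6*1/6 = 1/6 = pi_2  (ok)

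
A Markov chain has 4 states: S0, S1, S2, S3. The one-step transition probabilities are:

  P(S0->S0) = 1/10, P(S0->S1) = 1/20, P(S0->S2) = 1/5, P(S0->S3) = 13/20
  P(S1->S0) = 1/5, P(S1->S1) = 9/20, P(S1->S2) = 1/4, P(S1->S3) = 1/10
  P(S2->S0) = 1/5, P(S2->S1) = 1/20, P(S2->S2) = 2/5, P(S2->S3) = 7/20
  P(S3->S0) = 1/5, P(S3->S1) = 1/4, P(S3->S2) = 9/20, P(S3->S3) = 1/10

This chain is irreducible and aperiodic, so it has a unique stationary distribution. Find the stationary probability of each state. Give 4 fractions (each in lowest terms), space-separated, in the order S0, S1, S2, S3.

Answer: 2/11 631/3520 309/880 1013/3520

Derivation:
The stationary distribution satisfies pi = pi * P, i.e.:
  pi_S0 = 1/10*pi_S0 + 1/5*pi_S1 + 1/5*pi_S2 + 1/5*pi_S3
  pi_S1 = 1/20*pi_S0 + 9/20*pi_S1 + 1/20*pi_S2 + 1/4*pi_S3
  pi_S2 = 1/5*pi_S0 + 1/4*pi_S1 + 2/5*pi_S2 + 9/20*pi_S3
  pi_S3 = 13/20*pi_S0 + 1/10*pi_S1 + 7/20*pi_S2 + 1/10*pi_S3
with normalization: pi_S0 + pi_S1 + pi_S2 + pi_S3 = 1.

Using the first 3 balance equations plus normalization, the linear system A*pi = b is:
  [-9/10, 1/5, 1/5, 1/5] . pi = 0
  [1/20, -11/20, 1/20, 1/4] . pi = 0
  [1/5, 1/4, -3/5, 9/20] . pi = 0
  [1, 1, 1, 1] . pi = 1

Solving yields:
  pi_S0 = 2/11
  pi_S1 = 631/3520
  pi_S2 = 309/880
  pi_S3 = 1013/3520

Verification (pi * P):
  2/11*1/10 + 631/3520*1/5 + 309/880*1/5 + 1013/3520*1/5 = 2/11 = pi_S0  (ok)
  2/11*1/20 + 631/3520*9/20 + 309/880*1/20 + 1013/3520*1/4 = 631/3520 = pi_S1  (ok)
  2/11*1/5 + 631/3520*1/4 + 309/880*2/5 + 1013/3520*9/20 = 309/880 = pi_S2  (ok)
  2/11*13/20 + 631/3520*1/10 + 309/880*7/20 + 1013/3520*1/10 = 1013/3520 = pi_S3  (ok)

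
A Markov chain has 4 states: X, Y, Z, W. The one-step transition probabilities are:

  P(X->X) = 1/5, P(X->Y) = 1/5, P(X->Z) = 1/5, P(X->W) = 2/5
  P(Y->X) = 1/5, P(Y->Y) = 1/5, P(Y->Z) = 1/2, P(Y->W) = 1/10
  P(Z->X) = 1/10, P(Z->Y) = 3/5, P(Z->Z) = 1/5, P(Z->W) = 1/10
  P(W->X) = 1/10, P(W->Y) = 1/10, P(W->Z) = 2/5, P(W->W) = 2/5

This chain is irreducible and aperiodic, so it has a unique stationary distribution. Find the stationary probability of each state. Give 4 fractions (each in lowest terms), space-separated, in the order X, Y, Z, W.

Answer: 27/185 58/185 62/185 38/185

Derivation:
The stationary distribution satisfies pi = pi * P, i.e.:
  pi_X = 1/5*pi_X + 1/5*pi_Y + 1/10*pi_Z + 1/10*pi_W
  pi_Y = 1/5*pi_X + 1/5*pi_Y + 3/5*pi_Z + 1/10*pi_W
  pi_Z = 1/5*pi_X + 1/2*pi_Y + 1/5*pi_Z + 2/5*pi_W
  pi_W = 2/5*pi_X + 1/10*pi_Y + 1/10*pi_Z + 2/5*pi_W
with normalization: pi_X + pi_Y + pi_Z + pi_W = 1.

Using the first 3 balance equations plus normalization, the linear system A*pi = b is:
  [-4/5, 1/5, 1/10, 1/10] . pi = 0
  [1/5, -4/5, 3/5, 1/10] . pi = 0
  [1/5, 1/2, -4/5, 2/5] . pi = 0
  [1, 1, 1, 1] . pi = 1

Solving yields:
  pi_X = 27/185
  pi_Y = 58/185
  pi_Z = 62/185
  pi_W = 38/185

Verification (pi * P):
  27/185*1/5 + 58/185*1/5 + 62/185*1/10 + 38/185*1/10 = 27/185 = pi_X  (ok)
  27/185*1/5 + 58/185*1/5 + 62/185*3/5 + 38/185*1/10 = 58/185 = pi_Y  (ok)
  27/185*1/5 + 58/185*1/2 + 62/185*1/5 + 38/185*2/5 = 62/185 = pi_Z  (ok)
  27/185*2/5 + 58/185*1/10 + 62/185*1/10 + 38/185*2/5 = 38/185 = pi_W  (ok)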